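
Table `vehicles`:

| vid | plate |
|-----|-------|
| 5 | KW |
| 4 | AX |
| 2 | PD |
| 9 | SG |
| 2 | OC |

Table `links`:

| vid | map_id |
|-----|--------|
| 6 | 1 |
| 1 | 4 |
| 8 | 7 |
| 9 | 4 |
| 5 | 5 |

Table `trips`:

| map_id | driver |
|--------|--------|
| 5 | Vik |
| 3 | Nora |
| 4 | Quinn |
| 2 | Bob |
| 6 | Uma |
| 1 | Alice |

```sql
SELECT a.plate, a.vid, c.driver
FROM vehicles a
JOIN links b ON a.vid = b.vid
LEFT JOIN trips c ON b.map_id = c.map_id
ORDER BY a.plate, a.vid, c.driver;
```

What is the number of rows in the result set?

2

Evaluate left to right. First `vehicles a INNER JOIN links b` on vid: 2 row(s).
Then LEFT JOIN `trips c` on map_id: each of those 2 rows is kept; rows whose b.map_id has no match in c get NULL for c's columns.
Result: 2 row(s).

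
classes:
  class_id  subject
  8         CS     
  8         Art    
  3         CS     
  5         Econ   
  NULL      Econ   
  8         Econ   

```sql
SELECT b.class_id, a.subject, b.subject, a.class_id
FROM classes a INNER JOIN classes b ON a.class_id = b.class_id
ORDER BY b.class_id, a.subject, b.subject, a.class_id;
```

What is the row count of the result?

INNER JOIN keeps only pairs where the ON condition holds.
Matching on a.class_id = b.class_id. A NULL in a compared column never satisfies the condition.
- a row (class_id=8): matches 3 b row(s) → 3 output row(s).
- a row (class_id=8): matches 3 b row(s) → 3 output row(s).
- a row (class_id=3): matches 1 b row(s) → 1 output row(s).
- a row (class_id=5): matches 1 b row(s) → 1 output row(s).
- a row (class_id=NULL): no match → dropped.
- a row (class_id=8): matches 3 b row(s) → 3 output row(s).
Total: 11 rows.

11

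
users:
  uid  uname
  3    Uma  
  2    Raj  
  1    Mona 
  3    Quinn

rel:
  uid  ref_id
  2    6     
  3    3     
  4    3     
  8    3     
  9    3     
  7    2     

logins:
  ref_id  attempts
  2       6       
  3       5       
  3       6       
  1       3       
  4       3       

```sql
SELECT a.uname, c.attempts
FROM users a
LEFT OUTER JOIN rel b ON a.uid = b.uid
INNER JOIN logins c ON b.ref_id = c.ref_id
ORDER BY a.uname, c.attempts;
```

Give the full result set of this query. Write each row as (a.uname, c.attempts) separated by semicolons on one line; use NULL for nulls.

(Quinn, 5); (Quinn, 6); (Uma, 5); (Uma, 6)

Step 1 — a LEFT JOIN b on uid → 4 row(s).
Then INNER JOIN `logins c` on ref_id: keep only rows whose b.ref_id appears in c.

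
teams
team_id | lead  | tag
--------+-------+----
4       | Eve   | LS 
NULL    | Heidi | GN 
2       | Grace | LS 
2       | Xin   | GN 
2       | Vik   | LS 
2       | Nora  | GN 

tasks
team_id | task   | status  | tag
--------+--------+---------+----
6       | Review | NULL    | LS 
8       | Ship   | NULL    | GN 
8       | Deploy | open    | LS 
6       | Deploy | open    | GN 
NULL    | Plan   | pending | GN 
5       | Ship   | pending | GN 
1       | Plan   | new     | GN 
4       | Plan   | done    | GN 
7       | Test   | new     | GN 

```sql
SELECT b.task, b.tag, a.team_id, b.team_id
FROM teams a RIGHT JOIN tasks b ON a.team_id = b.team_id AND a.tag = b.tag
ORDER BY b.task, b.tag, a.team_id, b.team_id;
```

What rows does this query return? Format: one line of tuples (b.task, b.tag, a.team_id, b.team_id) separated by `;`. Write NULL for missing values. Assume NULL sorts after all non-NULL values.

(Deploy, GN, NULL, 6); (Deploy, LS, NULL, 8); (Plan, GN, NULL, 1); (Plan, GN, NULL, 4); (Plan, GN, NULL, NULL); (Review, LS, NULL, 6); (Ship, GN, NULL, 5); (Ship, GN, NULL, 8); (Test, GN, NULL, 7)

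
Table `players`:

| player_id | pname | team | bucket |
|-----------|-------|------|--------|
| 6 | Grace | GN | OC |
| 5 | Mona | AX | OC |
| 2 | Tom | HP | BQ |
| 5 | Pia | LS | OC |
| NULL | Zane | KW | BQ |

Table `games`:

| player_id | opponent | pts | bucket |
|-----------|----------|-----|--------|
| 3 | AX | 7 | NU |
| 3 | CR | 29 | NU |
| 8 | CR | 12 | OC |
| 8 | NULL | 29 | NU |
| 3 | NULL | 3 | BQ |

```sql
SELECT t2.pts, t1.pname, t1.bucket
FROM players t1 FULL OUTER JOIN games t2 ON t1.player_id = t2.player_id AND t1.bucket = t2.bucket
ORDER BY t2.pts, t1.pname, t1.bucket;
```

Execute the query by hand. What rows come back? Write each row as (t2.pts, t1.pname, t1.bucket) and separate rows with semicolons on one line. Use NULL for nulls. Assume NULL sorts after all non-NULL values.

(3, NULL, NULL); (7, NULL, NULL); (12, NULL, NULL); (29, NULL, NULL); (29, NULL, NULL); (NULL, Grace, OC); (NULL, Mona, OC); (NULL, Pia, OC); (NULL, Tom, BQ); (NULL, Zane, BQ)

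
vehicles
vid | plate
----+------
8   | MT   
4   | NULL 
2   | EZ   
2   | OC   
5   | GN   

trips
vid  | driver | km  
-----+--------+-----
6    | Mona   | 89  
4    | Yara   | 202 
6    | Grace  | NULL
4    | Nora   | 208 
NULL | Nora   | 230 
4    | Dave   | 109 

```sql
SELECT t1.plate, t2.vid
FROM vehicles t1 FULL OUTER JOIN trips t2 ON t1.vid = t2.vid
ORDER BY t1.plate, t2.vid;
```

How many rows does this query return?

FULL OUTER JOIN keeps every row from both sides; unmatched rows get NULL for the other side's columns.
Matching on t1.vid = t2.vid. A NULL in a compared column never satisfies the condition.
Matched pairs: 3; unmatched t1 rows kept: 4; unmatched t2 rows kept: 3.
Total: 3 matched + 7 padded = 10 rows.

10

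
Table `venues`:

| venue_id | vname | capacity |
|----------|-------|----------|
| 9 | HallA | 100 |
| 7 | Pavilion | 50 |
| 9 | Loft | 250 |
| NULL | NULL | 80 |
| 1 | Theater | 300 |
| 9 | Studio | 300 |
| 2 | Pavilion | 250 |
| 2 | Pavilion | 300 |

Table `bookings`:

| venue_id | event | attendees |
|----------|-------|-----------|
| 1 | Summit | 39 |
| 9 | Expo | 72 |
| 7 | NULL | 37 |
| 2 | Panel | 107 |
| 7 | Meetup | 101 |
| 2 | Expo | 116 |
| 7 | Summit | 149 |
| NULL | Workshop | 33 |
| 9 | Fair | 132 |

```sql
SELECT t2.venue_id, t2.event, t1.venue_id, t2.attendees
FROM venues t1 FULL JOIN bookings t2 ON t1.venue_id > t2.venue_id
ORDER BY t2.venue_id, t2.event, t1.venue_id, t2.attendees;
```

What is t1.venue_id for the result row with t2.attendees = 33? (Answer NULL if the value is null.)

NULL

FULL OUTER JOIN keeps every row from both sides; unmatched rows get NULL for the other side's columns.
Matching on t1.venue_id > t2.venue_id. A NULL in a compared column never satisfies the condition.
Matched pairs: 23; unmatched t1 rows kept: 2; unmatched t2 rows kept: 3.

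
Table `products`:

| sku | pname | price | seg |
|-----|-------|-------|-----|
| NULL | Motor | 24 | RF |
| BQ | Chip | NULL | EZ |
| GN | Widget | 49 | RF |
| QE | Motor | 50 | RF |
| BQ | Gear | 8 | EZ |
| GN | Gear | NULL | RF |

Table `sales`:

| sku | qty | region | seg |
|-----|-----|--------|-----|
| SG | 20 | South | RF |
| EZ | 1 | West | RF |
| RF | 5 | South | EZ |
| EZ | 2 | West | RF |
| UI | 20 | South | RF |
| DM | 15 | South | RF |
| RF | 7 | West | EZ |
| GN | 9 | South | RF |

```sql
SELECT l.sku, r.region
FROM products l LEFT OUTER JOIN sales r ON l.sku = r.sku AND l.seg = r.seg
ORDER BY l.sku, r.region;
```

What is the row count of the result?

6

LEFT JOIN keeps every row from `products`; unmatched rows get NULL for `sales`'s columns.
Matching on l.sku = r.sku AND l.seg = r.seg. A NULL in a compared column never satisfies the condition.
Matched pairs: 2; unmatched l rows kept: 4.
Total: 2 matched + 4 padded = 6 rows.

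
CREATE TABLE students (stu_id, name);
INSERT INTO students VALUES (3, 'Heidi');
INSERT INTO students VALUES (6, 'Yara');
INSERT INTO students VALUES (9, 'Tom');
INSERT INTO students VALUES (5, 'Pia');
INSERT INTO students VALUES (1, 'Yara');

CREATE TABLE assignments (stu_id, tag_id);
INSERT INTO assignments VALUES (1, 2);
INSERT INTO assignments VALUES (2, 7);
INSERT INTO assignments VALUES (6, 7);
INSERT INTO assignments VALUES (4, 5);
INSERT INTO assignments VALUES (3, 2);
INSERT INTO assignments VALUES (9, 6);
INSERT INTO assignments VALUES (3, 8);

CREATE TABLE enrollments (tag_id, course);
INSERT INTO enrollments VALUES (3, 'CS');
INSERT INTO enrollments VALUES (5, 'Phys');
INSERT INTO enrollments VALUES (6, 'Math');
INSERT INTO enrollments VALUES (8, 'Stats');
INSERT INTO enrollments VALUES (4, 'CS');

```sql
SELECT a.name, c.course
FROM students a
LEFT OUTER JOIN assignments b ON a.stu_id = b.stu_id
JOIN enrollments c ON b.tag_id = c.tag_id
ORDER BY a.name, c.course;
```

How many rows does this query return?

Joins associate left-to-right: students LEFT JOIN assignments on stu_id gives 6 intermediate row(s).
Then INNER JOIN `enrollments c` on tag_id: keep only rows whose b.tag_id appears in c.
Result: 2 row(s).

2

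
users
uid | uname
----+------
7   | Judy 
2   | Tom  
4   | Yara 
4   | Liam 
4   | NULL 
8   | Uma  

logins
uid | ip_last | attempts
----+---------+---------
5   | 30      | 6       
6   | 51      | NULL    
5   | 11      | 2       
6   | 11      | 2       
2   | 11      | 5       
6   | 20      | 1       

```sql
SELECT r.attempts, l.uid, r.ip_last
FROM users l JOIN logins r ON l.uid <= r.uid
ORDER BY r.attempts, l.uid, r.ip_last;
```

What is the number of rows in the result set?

INNER JOIN keeps only pairs where the ON condition holds.
Matching on l.uid <= r.uid.
Matched pairs: 21.
Total: 21 rows.

21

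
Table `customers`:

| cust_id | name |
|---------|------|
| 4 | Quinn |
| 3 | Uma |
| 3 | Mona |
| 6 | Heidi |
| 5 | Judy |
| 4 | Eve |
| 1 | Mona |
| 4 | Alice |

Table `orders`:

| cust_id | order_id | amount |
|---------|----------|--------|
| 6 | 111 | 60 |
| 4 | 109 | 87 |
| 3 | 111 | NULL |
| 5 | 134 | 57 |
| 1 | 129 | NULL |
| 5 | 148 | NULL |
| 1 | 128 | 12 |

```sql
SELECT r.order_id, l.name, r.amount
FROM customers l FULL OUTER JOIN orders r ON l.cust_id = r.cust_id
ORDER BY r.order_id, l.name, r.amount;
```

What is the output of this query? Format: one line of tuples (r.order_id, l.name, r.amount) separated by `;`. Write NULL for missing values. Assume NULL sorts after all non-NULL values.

(109, Alice, 87); (109, Eve, 87); (109, Quinn, 87); (111, Heidi, 60); (111, Mona, NULL); (111, Uma, NULL); (128, Mona, 12); (129, Mona, NULL); (134, Judy, 57); (148, Judy, NULL)

FULL OUTER JOIN keeps every row from both sides; unmatched rows get NULL for the other side's columns.
Matching on l.cust_id = r.cust_id.
- cust_id=4: 1 matching r row(s), so 1 row(s) emitted.
- cust_id=3: 1 matching r row(s), so 1 row(s) emitted.
- cust_id=3: 1 matching r row(s), so 1 row(s) emitted.
- cust_id=6: 1 matching r row(s), so 1 row(s) emitted.
- cust_id=5: 2 matching r row(s), so 2 row(s) emitted.
- cust_id=4: 1 matching r row(s), so 1 row(s) emitted.
- cust_id=1: 2 matching r row(s), so 2 row(s) emitted.
- cust_id=4: 1 matching r row(s), so 1 row(s) emitted.
After projecting and ordering:
r.order_id | l.name | r.amount
109 | Alice | 87
109 | Eve | 87
109 | Quinn | 87
111 | Heidi | 60
111 | Mona | NULL
111 | Uma | NULL
128 | Mona | 12
129 | Mona | NULL
134 | Judy | 57
148 | Judy | NULL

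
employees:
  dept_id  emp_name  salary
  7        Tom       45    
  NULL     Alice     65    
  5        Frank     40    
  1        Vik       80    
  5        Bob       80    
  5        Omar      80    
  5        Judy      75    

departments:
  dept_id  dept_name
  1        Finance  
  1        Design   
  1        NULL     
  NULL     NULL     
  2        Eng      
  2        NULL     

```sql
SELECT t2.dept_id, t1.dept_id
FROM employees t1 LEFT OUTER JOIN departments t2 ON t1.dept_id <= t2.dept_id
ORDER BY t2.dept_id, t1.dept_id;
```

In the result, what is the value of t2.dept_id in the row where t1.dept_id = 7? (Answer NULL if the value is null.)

NULL

LEFT JOIN keeps every row from `employees`; unmatched rows get NULL for `departments`'s columns.
Matching on t1.dept_id <= t2.dept_id. A NULL in a compared column never satisfies the condition.
- t1 row (dept_id=7): no match → kept, t2 columns NULL.
- t1 row (dept_id=NULL): no match → kept, t2 columns NULL.
- t1 row (dept_id=5): no match → kept, t2 columns NULL.
- t1 row (dept_id=1): matches 5 t2 row(s) → 5 output row(s).
- t1 row (dept_id=5): no match → kept, t2 columns NULL.
- t1 row (dept_id=5): no match → kept, t2 columns NULL.
- t1 row (dept_id=5): no match → kept, t2 columns NULL.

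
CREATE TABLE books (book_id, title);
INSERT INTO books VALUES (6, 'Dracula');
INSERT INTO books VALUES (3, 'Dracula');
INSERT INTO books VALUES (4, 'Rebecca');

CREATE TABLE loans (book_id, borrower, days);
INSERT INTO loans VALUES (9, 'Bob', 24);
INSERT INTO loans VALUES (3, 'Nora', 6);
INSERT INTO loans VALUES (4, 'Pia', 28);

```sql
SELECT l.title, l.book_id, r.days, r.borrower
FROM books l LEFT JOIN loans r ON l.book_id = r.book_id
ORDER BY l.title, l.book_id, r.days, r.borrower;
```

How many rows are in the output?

3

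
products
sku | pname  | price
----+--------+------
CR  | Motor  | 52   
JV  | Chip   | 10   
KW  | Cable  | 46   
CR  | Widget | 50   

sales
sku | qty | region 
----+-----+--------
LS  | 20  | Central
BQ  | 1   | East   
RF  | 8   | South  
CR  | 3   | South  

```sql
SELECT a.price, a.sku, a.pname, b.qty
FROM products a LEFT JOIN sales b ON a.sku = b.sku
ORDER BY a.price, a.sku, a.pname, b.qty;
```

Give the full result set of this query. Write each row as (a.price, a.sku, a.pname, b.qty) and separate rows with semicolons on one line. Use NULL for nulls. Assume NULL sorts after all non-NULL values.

(10, JV, Chip, NULL); (46, KW, Cable, NULL); (50, CR, Widget, 3); (52, CR, Motor, 3)

LEFT JOIN keeps every row from `products`; unmatched rows get NULL for `sales`'s columns.
Matching on a.sku = b.sku.
- a row (sku=CR): matches 1 b row(s) → 1 output row(s).
- a row (sku=JV): no match → kept, b columns NULL.
- a row (sku=KW): no match → kept, b columns NULL.
- a row (sku=CR): matches 1 b row(s) → 1 output row(s).
After projecting and ordering:
a.price | a.sku | a.pname | b.qty
10 | JV | Chip | NULL
46 | KW | Cable | NULL
50 | CR | Widget | 3
52 | CR | Motor | 3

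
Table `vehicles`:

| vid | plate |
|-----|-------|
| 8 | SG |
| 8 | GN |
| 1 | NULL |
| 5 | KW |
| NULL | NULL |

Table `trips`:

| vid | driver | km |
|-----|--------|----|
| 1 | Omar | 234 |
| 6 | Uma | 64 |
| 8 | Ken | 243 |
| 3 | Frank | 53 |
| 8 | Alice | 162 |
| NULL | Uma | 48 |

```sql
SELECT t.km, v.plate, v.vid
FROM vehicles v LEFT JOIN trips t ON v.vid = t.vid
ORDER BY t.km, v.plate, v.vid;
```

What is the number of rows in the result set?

7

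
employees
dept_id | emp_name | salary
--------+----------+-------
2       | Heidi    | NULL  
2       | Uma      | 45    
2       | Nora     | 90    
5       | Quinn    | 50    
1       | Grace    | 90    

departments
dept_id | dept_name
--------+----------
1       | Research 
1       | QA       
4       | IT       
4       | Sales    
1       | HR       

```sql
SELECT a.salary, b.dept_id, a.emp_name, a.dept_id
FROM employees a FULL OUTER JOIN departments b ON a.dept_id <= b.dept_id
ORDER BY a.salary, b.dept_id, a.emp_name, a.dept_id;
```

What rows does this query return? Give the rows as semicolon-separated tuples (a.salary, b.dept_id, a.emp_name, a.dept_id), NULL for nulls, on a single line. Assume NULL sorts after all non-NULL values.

FULL OUTER JOIN keeps every row from both sides; unmatched rows get NULL for the other side's columns.
Matching on a.dept_id <= b.dept_id.
- a (dept_id=2) pairs with 2 row(s) of b.
- a (dept_id=2) pairs with 2 row(s) of b.
- a (dept_id=2) pairs with 2 row(s) of b.
- a (dept_id=5) has no partner → padded with NULL.
- a (dept_id=1) pairs with 5 row(s) of b.

(45, 4, Uma, 2); (45, 4, Uma, 2); (50, NULL, Quinn, 5); (90, 1, Grace, 1); (90, 1, Grace, 1); (90, 1, Grace, 1); (90, 4, Grace, 1); (90, 4, Grace, 1); (90, 4, Nora, 2); (90, 4, Nora, 2); (NULL, 4, Heidi, 2); (NULL, 4, Heidi, 2)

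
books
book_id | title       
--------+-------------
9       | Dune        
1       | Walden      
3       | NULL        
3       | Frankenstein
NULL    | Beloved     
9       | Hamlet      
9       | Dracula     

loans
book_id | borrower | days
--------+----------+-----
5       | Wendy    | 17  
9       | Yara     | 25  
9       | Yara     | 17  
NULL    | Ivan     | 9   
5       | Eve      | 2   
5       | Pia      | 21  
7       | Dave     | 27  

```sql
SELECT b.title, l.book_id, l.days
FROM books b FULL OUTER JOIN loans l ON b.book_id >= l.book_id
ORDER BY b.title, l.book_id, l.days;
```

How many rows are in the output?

FULL OUTER JOIN keeps every row from both sides; unmatched rows get NULL for the other side's columns.
Matching on b.book_id >= l.book_id. A NULL in a compared column never satisfies the condition.
- b[0] book_id=9 → 6 match(es) in l → 6 row(s).
- b[1] book_id=1 → no match; kept with NULLs on the l side.
- b[2] book_id=3 → no match; kept with NULLs on the l side.
- b[3] book_id=3 → no match; kept with NULLs on the l side.
- b[4] book_id=NULL → no match; kept with NULLs on the l side.
- b[5] book_id=9 → 6 match(es) in l → 6 row(s).
- b[6] book_id=9 → 6 match(es) in l → 6 row(s).
- 1 l row(s) had no b match → kept, b columns NULL.
Total: 18 matched + 5 padded = 23 rows.

23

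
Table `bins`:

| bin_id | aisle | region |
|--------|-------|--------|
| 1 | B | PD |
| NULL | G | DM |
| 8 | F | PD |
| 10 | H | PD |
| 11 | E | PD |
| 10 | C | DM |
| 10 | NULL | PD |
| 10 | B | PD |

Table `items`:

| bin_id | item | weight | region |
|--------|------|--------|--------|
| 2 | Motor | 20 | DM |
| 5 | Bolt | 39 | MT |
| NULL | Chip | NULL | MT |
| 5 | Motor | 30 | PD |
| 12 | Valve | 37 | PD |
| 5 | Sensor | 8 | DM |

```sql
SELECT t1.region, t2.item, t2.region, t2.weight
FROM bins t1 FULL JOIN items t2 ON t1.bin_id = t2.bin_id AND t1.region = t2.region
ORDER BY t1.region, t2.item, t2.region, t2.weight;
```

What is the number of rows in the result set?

FULL OUTER JOIN keeps every row from both sides; unmatched rows get NULL for the other side's columns.
Matching on t1.bin_id = t2.bin_id AND t1.region = t2.region. A NULL in a compared column never satisfies the condition.
- t1 (bin_id=1, region=PD) has no partner → padded with NULL.
- t1 (bin_id=NULL, region=DM) has no partner → padded with NULL.
- t1 (bin_id=8, region=PD) has no partner → padded with NULL.
- t1 (bin_id=10, region=PD) has no partner → padded with NULL.
- t1 (bin_id=11, region=PD) has no partner → padded with NULL.
- t1 (bin_id=10, region=DM) has no partner → padded with NULL.
- t1 (bin_id=10, region=PD) has no partner → padded with NULL.
- t1 (bin_id=10, region=PD) has no partner → padded with NULL.
- 6 t2 row(s) had no t1 match → kept, t1 columns NULL.
Total: 0 matched + 14 padded = 14 rows.

14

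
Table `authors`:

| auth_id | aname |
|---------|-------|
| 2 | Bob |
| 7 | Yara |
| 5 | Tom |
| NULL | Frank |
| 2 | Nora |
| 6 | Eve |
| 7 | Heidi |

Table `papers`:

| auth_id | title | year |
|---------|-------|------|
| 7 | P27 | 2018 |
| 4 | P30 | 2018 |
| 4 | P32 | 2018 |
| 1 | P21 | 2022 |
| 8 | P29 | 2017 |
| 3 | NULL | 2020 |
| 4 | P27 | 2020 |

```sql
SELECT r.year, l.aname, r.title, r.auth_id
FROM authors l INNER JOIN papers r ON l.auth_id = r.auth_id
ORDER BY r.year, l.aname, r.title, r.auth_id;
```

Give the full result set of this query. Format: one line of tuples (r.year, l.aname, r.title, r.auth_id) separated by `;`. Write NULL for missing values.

(2018, Heidi, P27, 7); (2018, Yara, P27, 7)

INNER JOIN keeps only pairs where the ON condition holds.
Matching on l.auth_id = r.auth_id. A NULL in a compared column never satisfies the condition.
- l[0] auth_id=2 → no match; dropped.
- l[1] auth_id=7 → 1 match(es) in r → 1 row(s).
- l[2] auth_id=5 → no match; dropped.
- l[3] auth_id=NULL → no match; dropped.
- l[4] auth_id=2 → no match; dropped.
- l[5] auth_id=6 → no match; dropped.
- l[6] auth_id=7 → 1 match(es) in r → 1 row(s).
After projecting and ordering:
r.year | l.aname | r.title | r.auth_id
2018 | Heidi | P27 | 7
2018 | Yara | P27 | 7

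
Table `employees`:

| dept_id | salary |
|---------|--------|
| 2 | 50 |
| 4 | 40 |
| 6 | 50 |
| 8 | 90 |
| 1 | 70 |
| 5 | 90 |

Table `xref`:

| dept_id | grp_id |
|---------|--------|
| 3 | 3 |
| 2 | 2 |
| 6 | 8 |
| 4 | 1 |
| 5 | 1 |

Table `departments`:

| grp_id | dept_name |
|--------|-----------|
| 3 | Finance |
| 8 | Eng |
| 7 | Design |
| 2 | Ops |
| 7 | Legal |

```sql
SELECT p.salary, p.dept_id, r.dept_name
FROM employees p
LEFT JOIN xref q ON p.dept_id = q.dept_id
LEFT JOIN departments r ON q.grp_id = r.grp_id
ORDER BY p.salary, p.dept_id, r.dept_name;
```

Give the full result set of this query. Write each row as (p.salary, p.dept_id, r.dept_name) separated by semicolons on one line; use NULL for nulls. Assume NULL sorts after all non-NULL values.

(40, 4, NULL); (50, 2, Ops); (50, 6, Eng); (70, 1, NULL); (90, 5, NULL); (90, 8, NULL)

Step 1 — p LEFT JOIN q on dept_id → 6 row(s).
Then LEFT JOIN `departments r` on grp_id: each of those 6 rows is kept; rows whose q.grp_id has no match in r get NULL for r's columns.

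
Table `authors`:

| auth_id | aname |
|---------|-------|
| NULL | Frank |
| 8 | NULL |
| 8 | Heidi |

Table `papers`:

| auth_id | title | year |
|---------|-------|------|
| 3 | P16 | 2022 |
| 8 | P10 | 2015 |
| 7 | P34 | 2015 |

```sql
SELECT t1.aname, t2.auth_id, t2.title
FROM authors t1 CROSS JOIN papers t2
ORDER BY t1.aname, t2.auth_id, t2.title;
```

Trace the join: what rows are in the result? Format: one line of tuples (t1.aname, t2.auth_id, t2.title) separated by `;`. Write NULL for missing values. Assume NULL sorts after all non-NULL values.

CROSS JOIN pairs every row of `authors` with every row of `papers`: 3 × 3 = 9 rows.
After projecting and ordering:
t1.aname | t2.auth_id | t2.title
Frank | 3 | P16
Frank | 7 | P34
Frank | 8 | P10
Heidi | 3 | P16
Heidi | 7 | P34
Heidi | 8 | P10
NULL | 3 | P16
NULL | 7 | P34
NULL | 8 | P10

(Frank, 3, P16); (Frank, 7, P34); (Frank, 8, P10); (Heidi, 3, P16); (Heidi, 7, P34); (Heidi, 8, P10); (NULL, 3, P16); (NULL, 7, P34); (NULL, 8, P10)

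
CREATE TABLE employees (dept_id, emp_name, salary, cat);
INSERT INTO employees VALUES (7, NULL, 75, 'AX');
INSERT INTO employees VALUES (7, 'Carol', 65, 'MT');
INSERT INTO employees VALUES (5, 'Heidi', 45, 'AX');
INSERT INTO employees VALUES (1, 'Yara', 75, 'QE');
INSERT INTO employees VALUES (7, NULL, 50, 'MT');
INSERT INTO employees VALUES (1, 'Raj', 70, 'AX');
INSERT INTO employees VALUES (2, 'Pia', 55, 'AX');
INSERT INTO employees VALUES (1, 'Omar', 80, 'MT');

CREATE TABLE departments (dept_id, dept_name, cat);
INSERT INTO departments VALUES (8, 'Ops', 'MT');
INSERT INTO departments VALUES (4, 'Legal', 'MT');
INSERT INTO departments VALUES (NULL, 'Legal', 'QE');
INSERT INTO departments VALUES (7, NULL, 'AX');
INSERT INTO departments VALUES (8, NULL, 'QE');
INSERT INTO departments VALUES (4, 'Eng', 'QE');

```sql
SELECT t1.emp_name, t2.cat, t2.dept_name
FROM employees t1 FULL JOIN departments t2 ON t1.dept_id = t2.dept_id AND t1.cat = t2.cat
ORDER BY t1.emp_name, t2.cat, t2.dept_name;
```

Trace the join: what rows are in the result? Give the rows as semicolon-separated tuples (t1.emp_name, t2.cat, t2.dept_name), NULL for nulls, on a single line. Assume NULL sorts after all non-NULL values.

(Carol, NULL, NULL); (Heidi, NULL, NULL); (Omar, NULL, NULL); (Pia, NULL, NULL); (Raj, NULL, NULL); (Yara, NULL, NULL); (NULL, AX, NULL); (NULL, MT, Legal); (NULL, MT, Ops); (NULL, QE, Eng); (NULL, QE, Legal); (NULL, QE, NULL); (NULL, NULL, NULL)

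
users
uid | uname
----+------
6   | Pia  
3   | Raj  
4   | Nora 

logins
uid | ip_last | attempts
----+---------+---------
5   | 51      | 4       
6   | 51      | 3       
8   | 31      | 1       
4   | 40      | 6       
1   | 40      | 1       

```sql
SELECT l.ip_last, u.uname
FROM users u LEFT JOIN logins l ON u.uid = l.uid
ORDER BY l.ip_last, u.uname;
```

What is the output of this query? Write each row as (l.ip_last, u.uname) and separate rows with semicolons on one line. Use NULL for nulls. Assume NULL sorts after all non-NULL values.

(40, Nora); (51, Pia); (NULL, Raj)

LEFT JOIN keeps every row from `users`; unmatched rows get NULL for `logins`'s columns.
Matching on u.uid = l.uid.
- u row (uid=6): matches 1 l row(s) → 1 output row(s).
- u row (uid=3): no match → kept, l columns NULL.
- u row (uid=4): matches 1 l row(s) → 1 output row(s).
After projecting and ordering:
l.ip_last | u.uname
40 | Nora
51 | Pia
NULL | Raj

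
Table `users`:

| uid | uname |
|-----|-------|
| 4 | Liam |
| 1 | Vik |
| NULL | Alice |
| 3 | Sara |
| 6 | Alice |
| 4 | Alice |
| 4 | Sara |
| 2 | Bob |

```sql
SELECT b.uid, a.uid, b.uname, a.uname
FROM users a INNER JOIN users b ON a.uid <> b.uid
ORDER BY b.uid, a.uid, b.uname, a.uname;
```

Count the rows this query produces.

36

INNER JOIN keeps only pairs where the ON condition holds.
Matching on a.uid <> b.uid. A NULL in a compared column never satisfies the condition.
Matched pairs: 36.
Total: 36 rows.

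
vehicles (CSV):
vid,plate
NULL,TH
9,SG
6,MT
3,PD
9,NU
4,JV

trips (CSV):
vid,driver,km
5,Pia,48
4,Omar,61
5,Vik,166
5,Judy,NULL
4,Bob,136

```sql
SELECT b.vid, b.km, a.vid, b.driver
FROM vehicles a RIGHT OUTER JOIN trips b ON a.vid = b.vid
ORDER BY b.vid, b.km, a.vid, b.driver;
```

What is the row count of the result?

5

RIGHT JOIN keeps every row from `trips`; unmatched rows get NULL for `vehicles`'s columns.
Matching on a.vid = b.vid. A NULL in a compared column never satisfies the condition.
- vid=NULL: no matching b row.
- vid=9: no matching b row.
- vid=6: no matching b row.
- vid=3: no matching b row.
- vid=9: no matching b row.
- vid=4: 2 matching b row(s), so 2 row(s) emitted.
- 3 row(s) from b found no a partner → padded with NULL.
Total: 2 matched + 3 padded = 5 rows.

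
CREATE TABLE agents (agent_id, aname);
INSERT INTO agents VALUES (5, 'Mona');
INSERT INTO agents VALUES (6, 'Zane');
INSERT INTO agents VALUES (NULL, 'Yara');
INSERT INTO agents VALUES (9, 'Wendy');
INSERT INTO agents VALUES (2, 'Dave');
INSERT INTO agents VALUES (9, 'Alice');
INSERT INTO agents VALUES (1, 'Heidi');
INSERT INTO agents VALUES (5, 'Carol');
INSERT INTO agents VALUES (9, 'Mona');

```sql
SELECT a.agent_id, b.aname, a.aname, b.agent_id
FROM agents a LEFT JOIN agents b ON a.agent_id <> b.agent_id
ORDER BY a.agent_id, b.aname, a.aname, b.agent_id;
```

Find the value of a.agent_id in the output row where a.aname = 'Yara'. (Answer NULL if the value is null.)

LEFT JOIN keeps every row from `agents a`; unmatched rows get NULL for `agents b`'s columns.
Matching on a.agent_id <> b.agent_id. A NULL in a compared column never satisfies the condition.
Matched pairs: 48; unmatched a rows kept: 1.

NULL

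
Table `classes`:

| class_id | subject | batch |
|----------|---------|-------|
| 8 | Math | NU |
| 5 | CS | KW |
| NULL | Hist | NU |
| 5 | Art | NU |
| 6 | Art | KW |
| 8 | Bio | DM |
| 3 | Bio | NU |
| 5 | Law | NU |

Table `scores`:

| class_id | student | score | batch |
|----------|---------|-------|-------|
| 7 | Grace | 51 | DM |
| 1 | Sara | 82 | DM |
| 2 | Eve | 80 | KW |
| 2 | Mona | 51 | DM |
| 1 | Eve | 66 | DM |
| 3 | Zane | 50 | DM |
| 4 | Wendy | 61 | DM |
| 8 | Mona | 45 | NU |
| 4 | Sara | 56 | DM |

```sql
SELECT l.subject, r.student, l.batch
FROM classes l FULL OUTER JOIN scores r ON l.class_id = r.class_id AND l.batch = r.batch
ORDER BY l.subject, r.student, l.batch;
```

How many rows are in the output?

FULL OUTER JOIN keeps every row from both sides; unmatched rows get NULL for the other side's columns.
Matching on l.class_id = r.class_id AND l.batch = r.batch. A NULL in a compared column never satisfies the condition.
Matched pairs: 1; unmatched l rows kept: 7; unmatched r rows kept: 8.
Total: 1 matched + 15 padded = 16 rows.

16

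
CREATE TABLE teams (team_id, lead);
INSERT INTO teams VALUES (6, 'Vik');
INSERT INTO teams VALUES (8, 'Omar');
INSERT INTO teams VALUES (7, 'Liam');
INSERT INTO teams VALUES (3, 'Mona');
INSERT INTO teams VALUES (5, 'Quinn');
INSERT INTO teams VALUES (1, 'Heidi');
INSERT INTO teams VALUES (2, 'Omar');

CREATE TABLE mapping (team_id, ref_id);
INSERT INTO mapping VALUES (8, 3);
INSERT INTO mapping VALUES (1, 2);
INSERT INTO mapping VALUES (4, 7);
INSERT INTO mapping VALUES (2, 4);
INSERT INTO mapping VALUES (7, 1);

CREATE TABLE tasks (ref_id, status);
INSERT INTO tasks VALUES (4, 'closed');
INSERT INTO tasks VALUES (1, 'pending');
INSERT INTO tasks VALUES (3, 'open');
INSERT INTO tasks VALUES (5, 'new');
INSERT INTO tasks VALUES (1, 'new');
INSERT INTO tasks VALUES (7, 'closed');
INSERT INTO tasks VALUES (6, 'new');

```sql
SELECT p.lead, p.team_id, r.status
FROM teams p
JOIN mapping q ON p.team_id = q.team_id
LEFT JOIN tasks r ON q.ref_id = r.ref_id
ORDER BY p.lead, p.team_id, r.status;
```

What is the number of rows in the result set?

5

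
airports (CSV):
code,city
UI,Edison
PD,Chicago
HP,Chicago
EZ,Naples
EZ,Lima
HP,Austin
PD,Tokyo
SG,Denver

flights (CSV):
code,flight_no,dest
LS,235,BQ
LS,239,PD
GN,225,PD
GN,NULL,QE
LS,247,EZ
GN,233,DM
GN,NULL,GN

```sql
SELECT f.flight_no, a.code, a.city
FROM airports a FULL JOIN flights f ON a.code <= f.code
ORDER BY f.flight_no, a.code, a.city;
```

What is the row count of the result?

FULL OUTER JOIN keeps every row from both sides; unmatched rows get NULL for the other side's columns.
Matching on a.code <= f.code.
- a[0] code=UI → no match; kept with NULLs on the f side.
- a[1] code=PD → no match; kept with NULLs on the f side.
- a[2] code=HP → 3 match(es) in f → 3 row(s).
- a[3] code=EZ → 7 match(es) in f → 7 row(s).
- a[4] code=EZ → 7 match(es) in f → 7 row(s).
- a[5] code=HP → 3 match(es) in f → 3 row(s).
- a[6] code=PD → no match; kept with NULLs on the f side.
- a[7] code=SG → no match; kept with NULLs on the f side.
Total: 20 matched + 4 padded = 24 rows.

24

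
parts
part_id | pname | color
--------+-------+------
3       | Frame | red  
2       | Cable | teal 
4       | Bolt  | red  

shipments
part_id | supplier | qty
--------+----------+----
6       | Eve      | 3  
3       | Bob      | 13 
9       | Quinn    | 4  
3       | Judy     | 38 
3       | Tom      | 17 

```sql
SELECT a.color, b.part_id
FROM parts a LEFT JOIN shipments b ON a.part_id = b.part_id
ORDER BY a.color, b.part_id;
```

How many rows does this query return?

LEFT JOIN keeps every row from `parts`; unmatched rows get NULL for `shipments`'s columns.
Matching on a.part_id = b.part_id.
- a row (part_id=3): matches 3 b row(s) → 3 output row(s).
- a row (part_id=2): no match → kept, b columns NULL.
- a row (part_id=4): no match → kept, b columns NULL.
Total: 3 matched + 2 padded = 5 rows.

5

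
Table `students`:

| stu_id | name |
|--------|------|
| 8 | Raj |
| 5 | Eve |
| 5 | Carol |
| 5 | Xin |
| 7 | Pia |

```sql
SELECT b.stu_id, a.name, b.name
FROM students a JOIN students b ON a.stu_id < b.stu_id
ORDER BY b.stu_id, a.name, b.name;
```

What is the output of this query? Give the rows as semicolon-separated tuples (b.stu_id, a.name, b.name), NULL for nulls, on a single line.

INNER JOIN keeps only pairs where the ON condition holds.
Matching on a.stu_id < b.stu_id.
- a (stu_id=8) has no partner → excluded.
- a (stu_id=5) pairs with 2 row(s) of b.
- a (stu_id=5) pairs with 2 row(s) of b.
- a (stu_id=5) pairs with 2 row(s) of b.
- a (stu_id=7) pairs with 1 row(s) of b.
After projecting and ordering:
b.stu_id | a.name | b.name
7 | Carol | Pia
7 | Eve | Pia
7 | Xin | Pia
8 | Carol | Raj
8 | Eve | Raj
8 | Pia | Raj
8 | Xin | Raj

(7, Carol, Pia); (7, Eve, Pia); (7, Xin, Pia); (8, Carol, Raj); (8, Eve, Raj); (8, Pia, Raj); (8, Xin, Raj)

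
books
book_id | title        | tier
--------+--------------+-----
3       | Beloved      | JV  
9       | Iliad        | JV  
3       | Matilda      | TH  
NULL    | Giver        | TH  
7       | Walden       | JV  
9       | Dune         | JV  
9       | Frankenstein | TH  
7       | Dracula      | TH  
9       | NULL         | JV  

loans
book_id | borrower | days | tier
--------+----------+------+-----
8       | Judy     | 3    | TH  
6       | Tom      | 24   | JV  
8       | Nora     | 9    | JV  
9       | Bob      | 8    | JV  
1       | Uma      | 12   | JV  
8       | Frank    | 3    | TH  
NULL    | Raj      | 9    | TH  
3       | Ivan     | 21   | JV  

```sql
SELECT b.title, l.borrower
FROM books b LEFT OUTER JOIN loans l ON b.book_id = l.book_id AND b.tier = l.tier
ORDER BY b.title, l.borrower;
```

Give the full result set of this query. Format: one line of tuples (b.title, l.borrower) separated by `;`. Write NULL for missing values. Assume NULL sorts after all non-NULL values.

LEFT JOIN keeps every row from `books`; unmatched rows get NULL for `loans`'s columns.
Matching on b.book_id = l.book_id AND b.tier = l.tier. A NULL in a compared column never satisfies the condition.
Matched pairs: 4; unmatched b rows kept: 5.

(Beloved, Ivan); (Dracula, NULL); (Dune, Bob); (Frankenstein, NULL); (Giver, NULL); (Iliad, Bob); (Matilda, NULL); (Walden, NULL); (NULL, Bob)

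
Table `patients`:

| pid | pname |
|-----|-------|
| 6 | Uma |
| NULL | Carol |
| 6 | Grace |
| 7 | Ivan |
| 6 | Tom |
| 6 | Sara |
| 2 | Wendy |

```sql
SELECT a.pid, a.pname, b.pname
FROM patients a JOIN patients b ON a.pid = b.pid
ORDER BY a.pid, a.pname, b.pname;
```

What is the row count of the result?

18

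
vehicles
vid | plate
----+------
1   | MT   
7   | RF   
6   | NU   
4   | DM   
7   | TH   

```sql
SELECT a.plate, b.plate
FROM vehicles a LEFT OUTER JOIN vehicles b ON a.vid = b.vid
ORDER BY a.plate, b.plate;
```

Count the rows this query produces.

LEFT JOIN keeps every row from `vehicles a`; unmatched rows get NULL for `vehicles b`'s columns.
Matching on a.vid = b.vid.
- a[0] vid=1 → 1 match(es) in b → 1 row(s).
- a[1] vid=7 → 2 match(es) in b → 2 row(s).
- a[2] vid=6 → 1 match(es) in b → 1 row(s).
- a[3] vid=4 → 1 match(es) in b → 1 row(s).
- a[4] vid=7 → 2 match(es) in b → 2 row(s).
Total: 7 rows.

7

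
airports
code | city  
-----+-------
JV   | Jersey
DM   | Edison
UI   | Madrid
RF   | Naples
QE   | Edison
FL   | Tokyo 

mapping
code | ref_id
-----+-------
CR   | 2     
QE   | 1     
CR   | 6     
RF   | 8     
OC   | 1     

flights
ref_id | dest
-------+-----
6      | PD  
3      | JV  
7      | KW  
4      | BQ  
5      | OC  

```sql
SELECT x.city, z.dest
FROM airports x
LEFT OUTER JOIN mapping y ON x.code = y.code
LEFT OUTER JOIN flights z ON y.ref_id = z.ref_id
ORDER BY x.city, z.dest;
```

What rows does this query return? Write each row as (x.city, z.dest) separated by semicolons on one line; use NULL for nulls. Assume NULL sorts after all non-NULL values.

(Edison, NULL); (Edison, NULL); (Jersey, NULL); (Madrid, NULL); (Naples, NULL); (Tokyo, NULL)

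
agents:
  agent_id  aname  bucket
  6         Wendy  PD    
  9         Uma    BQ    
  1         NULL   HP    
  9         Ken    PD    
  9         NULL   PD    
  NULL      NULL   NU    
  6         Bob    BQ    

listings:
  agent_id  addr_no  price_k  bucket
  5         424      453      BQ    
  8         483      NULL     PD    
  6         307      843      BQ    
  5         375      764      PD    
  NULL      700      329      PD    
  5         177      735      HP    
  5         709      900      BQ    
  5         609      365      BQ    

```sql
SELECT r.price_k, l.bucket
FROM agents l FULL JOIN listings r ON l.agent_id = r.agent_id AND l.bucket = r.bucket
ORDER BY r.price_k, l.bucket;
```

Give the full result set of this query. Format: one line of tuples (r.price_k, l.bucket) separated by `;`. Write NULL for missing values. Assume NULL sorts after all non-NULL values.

FULL OUTER JOIN keeps every row from both sides; unmatched rows get NULL for the other side's columns.
Matching on l.agent_id = r.agent_id AND l.bucket = r.bucket. A NULL in a compared column never satisfies the condition.
- l (agent_id=6, bucket=PD) has no partner → padded with NULL.
- l (agent_id=9, bucket=BQ) has no partner → padded with NULL.
- l (agent_id=1, bucket=HP) has no partner → padded with NULL.
- l (agent_id=9, bucket=PD) has no partner → padded with NULL.
- l (agent_id=9, bucket=PD) has no partner → padded with NULL.
- l (agent_id=NULL, bucket=NU) has no partner → padded with NULL.
- l (agent_id=6, bucket=BQ) pairs with 1 row(s) of r.
- 7 r row(s) had no l match → kept, l columns NULL.

(329, NULL); (365, NULL); (453, NULL); (735, NULL); (764, NULL); (843, BQ); (900, NULL); (NULL, BQ); (NULL, HP); (NULL, NU); (NULL, PD); (NULL, PD); (NULL, PD); (NULL, NULL)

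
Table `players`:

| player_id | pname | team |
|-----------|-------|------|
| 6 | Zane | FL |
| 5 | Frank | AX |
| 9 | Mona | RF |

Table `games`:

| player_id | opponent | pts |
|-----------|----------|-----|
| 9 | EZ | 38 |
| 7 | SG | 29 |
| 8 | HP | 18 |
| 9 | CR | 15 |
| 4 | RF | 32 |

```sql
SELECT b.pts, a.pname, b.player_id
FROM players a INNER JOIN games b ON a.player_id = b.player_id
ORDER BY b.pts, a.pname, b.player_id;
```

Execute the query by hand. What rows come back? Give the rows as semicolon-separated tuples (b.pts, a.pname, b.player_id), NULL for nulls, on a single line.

(15, Mona, 9); (38, Mona, 9)

INNER JOIN keeps only pairs where the ON condition holds.
Matching on a.player_id = b.player_id.
- a[0] player_id=6 → no match; dropped.
- a[1] player_id=5 → no match; dropped.
- a[2] player_id=9 → 2 match(es) in b → 2 row(s).
After projecting and ordering:
b.pts | a.pname | b.player_id
15 | Mona | 9
38 | Mona | 9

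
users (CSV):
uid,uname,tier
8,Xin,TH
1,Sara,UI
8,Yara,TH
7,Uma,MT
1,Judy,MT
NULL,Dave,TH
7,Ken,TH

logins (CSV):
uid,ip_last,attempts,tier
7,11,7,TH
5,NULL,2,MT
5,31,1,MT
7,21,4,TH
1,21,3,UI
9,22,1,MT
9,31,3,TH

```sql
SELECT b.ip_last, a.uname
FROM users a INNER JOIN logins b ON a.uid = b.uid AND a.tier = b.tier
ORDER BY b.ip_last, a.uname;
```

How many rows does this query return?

INNER JOIN keeps only pairs where the ON condition holds.
Matching on a.uid = b.uid AND a.tier = b.tier. A NULL in a compared column never satisfies the condition.
- a (uid=8, tier=TH) has no partner → excluded.
- a (uid=1, tier=UI) pairs with 1 row(s) of b.
- a (uid=8, tier=TH) has no partner → excluded.
- a (uid=7, tier=MT) has no partner → excluded.
- a (uid=1, tier=MT) has no partner → excluded.
- a (uid=NULL, tier=TH) has no partner → excluded.
- a (uid=7, tier=TH) pairs with 2 row(s) of b.
Total: 3 rows.

3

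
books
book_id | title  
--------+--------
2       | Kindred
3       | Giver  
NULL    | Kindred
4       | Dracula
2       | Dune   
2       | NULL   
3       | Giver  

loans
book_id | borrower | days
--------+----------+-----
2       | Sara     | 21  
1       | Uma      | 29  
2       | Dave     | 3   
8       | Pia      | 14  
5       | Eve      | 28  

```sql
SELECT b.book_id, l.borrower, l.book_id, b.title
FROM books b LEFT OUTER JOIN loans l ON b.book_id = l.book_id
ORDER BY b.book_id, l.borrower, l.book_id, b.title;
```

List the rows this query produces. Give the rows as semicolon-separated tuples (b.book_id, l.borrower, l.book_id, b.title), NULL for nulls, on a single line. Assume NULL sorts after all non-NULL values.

(2, Dave, 2, Dune); (2, Dave, 2, Kindred); (2, Dave, 2, NULL); (2, Sara, 2, Dune); (2, Sara, 2, Kindred); (2, Sara, 2, NULL); (3, NULL, NULL, Giver); (3, NULL, NULL, Giver); (4, NULL, NULL, Dracula); (NULL, NULL, NULL, Kindred)

LEFT JOIN keeps every row from `books`; unmatched rows get NULL for `loans`'s columns.
Matching on b.book_id = l.book_id. A NULL in a compared column never satisfies the condition.
- book_id=2: 2 matching l row(s), so 2 row(s) emitted.
- book_id=3: no l row matches, row kept with l columns NULL.
- book_id=NULL: no l row matches, row kept with l columns NULL.
- book_id=4: no l row matches, row kept with l columns NULL.
- book_id=2: 2 matching l row(s), so 2 row(s) emitted.
- book_id=2: 2 matching l row(s), so 2 row(s) emitted.
- book_id=3: no l row matches, row kept with l columns NULL.
After projecting and ordering:
b.book_id | l.borrower | l.book_id | b.title
2 | Dave | 2 | Dune
2 | Dave | 2 | Kindred
2 | Dave | 2 | NULL
2 | Sara | 2 | Dune
2 | Sara | 2 | Kindred
2 | Sara | 2 | NULL
3 | NULL | NULL | Giver
3 | NULL | NULL | Giver
4 | NULL | NULL | Dracula
NULL | NULL | NULL | Kindred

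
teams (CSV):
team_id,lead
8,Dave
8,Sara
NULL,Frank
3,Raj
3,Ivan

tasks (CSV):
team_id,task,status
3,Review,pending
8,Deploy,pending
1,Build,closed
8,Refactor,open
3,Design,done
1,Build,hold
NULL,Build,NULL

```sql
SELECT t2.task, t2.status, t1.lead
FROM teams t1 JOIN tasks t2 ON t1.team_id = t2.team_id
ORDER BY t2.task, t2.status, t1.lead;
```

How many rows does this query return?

8

INNER JOIN keeps only pairs where the ON condition holds.
Matching on t1.team_id = t2.team_id. A NULL in a compared column never satisfies the condition.
- t1[0] team_id=8 → 2 match(es) in t2 → 2 row(s).
- t1[1] team_id=8 → 2 match(es) in t2 → 2 row(s).
- t1[2] team_id=NULL → no match; dropped.
- t1[3] team_id=3 → 2 match(es) in t2 → 2 row(s).
- t1[4] team_id=3 → 2 match(es) in t2 → 2 row(s).
Total: 8 rows.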